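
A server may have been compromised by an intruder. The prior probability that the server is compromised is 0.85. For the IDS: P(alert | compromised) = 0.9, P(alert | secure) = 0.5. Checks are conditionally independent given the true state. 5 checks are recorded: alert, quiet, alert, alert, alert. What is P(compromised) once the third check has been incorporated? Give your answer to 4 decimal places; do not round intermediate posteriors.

0.7860

After 'alert': P(compromised) = 0.9·0.8500 / (0.9·0.8500 + 0.5·0.1500) ≈ 0.9107
After 'quiet': P(compromised) = 0.1·0.9107 / (0.1·0.9107 + 0.5·0.0893) ≈ 0.6711
After 'alert': P(compromised) = 0.9·0.6711 / (0.9·0.6711 + 0.5·0.3289) ≈ 0.7860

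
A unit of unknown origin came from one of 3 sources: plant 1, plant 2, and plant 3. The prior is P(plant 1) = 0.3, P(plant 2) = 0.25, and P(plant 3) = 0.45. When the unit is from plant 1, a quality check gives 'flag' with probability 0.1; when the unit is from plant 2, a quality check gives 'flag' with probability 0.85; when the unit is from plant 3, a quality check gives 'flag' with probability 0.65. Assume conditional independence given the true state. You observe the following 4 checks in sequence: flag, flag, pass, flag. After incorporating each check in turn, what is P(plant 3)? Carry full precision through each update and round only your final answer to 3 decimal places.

0.650

Each posterior becomes the prior for the next update.
After 'flag': normaliser = 0.1·0.3000 + 0.85·0.2500 + 0.65·0.4500; P(plant 1) ≈ 0.0561, P(plant 2) ≈ 0.3972, P(plant 3) ≈ 0.5467
After 'flag': normaliser = 0.1·0.0561 + 0.85·0.3972 + 0.65·0.5467; P(plant 1) ≈ 0.0080, P(plant 2) ≈ 0.4833, P(plant 3) ≈ 0.5087
After 'pass': normaliser = 0.9·0.0080 + 0.15·0.4833 + 0.35·0.5087; P(plant 1) ≈ 0.0280, P(plant 2) ≈ 0.2812, P(plant 3) ≈ 0.6907
After 'flag': normaliser = 0.1·0.0280 + 0.85·0.2812 + 0.65·0.6907; P(plant 1) ≈ 0.0041, P(plant 2) ≈ 0.3460, P(plant 3) ≈ 0.6499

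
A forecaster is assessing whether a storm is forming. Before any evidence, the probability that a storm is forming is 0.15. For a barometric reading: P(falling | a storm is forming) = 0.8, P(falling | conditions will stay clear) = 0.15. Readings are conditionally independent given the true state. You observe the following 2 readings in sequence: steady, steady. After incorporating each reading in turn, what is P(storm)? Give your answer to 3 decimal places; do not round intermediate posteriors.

0.010

After 'steady': P(storm) = 0.2·0.1500 / (0.2·0.1500 + 0.85·0.8500) ≈ 0.0399
After 'steady': P(storm) = 0.2·0.0399 / (0.2·0.0399 + 0.85·0.9601) ≈ 0.0097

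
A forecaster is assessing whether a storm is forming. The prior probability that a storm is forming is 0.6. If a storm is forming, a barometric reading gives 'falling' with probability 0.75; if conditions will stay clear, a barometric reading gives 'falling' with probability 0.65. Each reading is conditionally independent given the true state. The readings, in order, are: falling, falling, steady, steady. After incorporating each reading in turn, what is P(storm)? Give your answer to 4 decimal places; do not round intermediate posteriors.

0.5047

After 'falling': P(storm) = 0.75·0.6000 / (0.75·0.6000 + 0.65·0.4000) ≈ 0.6338
After 'falling': P(storm) = 0.75·0.6338 / (0.75·0.6338 + 0.65·0.3662) ≈ 0.6663
After 'steady': P(storm) = 0.25·0.6663 / (0.25·0.6663 + 0.35·0.3337) ≈ 0.5879
After 'steady': P(storm) = 0.25·0.5879 / (0.25·0.5879 + 0.35·0.4121) ≈ 0.5047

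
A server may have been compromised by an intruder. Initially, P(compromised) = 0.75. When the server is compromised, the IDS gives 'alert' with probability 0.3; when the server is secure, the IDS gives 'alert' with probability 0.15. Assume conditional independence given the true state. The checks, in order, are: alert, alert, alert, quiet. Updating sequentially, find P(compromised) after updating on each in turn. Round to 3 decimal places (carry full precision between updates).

After 'alert': P(compromised) = 0.3·0.7500 / (0.3·0.7500 + 0.15·0.2500) ≈ 0.8571
After 'alert': P(compromised) = 0.3·0.8571 / (0.3·0.8571 + 0.15·0.1429) ≈ 0.9231
After 'alert': P(compromised) = 0.3·0.9231 / (0.3·0.9231 + 0.15·0.0769) ≈ 0.9600
After 'quiet': P(compromised) = 0.7·0.9600 / (0.7·0.9600 + 0.85·0.0400) ≈ 0.9518

0.952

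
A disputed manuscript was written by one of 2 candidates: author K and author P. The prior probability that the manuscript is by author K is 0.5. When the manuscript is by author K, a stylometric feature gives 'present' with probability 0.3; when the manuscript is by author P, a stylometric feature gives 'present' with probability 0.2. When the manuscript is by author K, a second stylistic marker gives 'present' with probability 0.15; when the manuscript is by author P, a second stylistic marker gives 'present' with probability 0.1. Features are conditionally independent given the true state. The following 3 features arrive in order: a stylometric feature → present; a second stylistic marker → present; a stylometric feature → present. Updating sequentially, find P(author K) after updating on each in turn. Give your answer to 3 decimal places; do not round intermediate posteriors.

After a stylometric feature='present': P(author K) = 0.3·0.5000 / (0.3·0.5000 + 0.2·0.5000) ≈ 0.6000
After a second stylistic marker='present': P(author K) = 0.15·0.6000 / (0.15·0.6000 + 0.1·0.4000) ≈ 0.6923
After a stylometric feature='present': P(author K) = 0.3·0.6923 / (0.3·0.6923 + 0.2·0.3077) ≈ 0.7714

0.771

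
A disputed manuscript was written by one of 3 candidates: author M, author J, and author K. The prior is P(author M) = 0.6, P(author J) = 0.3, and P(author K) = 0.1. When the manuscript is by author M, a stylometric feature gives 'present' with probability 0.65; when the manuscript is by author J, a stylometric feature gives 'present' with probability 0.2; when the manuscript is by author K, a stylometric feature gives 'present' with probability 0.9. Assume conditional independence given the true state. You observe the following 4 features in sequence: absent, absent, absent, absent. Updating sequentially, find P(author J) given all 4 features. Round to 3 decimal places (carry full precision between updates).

0.932

After 'absent': normaliser = 0.35·0.6000 + 0.8·0.3000 + 0.1·0.1000; P(author M) ≈ 0.4565, P(author J) ≈ 0.5217, P(author K) ≈ 0.0217
After 'absent': normaliser = 0.35·0.4565 + 0.8·0.5217 + 0.1·0.0217; P(author M) ≈ 0.2758, P(author J) ≈ 0.7205, P(author K) ≈ 0.0038
After 'absent': normaliser = 0.35·0.2758 + 0.8·0.7205 + 0.1·0.0038; P(author M) ≈ 0.1434, P(author J) ≈ 0.8561, P(author K) ≈ 0.0006
After 'absent': normaliser = 0.35·0.1434 + 0.8·0.8561 + 0.1·0.0006; P(author M) ≈ 0.0683, P(author J) ≈ 0.9317, P(author K) ≈ 0.0001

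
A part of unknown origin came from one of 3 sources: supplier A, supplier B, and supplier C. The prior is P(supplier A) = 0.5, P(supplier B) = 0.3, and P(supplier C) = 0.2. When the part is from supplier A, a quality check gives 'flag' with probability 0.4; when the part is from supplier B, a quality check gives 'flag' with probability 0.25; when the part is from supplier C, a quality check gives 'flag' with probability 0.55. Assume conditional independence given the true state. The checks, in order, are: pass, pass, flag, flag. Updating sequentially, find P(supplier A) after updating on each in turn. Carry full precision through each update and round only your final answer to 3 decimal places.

0.558

After 'pass': normaliser = 0.6·0.5000 + 0.75·0.3000 + 0.45·0.2000; P(supplier A) ≈ 0.4878, P(supplier B) ≈ 0.3659, P(supplier C) ≈ 0.1463
After 'pass': normaliser = 0.6·0.4878 + 0.75·0.3659 + 0.45·0.1463; P(supplier A) ≈ 0.4624, P(supplier B) ≈ 0.4335, P(supplier C) ≈ 0.1040
After 'flag': normaliser = 0.4·0.4624 + 0.25·0.4335 + 0.55·0.1040; P(supplier A) ≈ 0.5276, P(supplier B) ≈ 0.3092, P(supplier C) ≈ 0.1632
After 'flag': normaliser = 0.4·0.5276 + 0.25·0.3092 + 0.55·0.1632; P(supplier A) ≈ 0.5582, P(supplier B) ≈ 0.2044, P(supplier C) ≈ 0.2374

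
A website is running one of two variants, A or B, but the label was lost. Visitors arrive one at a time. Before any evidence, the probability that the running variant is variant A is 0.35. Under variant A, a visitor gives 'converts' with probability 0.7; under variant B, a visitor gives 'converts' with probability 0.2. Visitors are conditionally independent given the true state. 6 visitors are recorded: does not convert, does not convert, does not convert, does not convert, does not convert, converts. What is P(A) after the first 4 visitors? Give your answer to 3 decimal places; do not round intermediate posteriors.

0.011

After 'does not convert': P(A) = 0.3·0.3500 / (0.3·0.3500 + 0.8·0.6500) ≈ 0.1680
After 'does not convert': P(A) = 0.3·0.1680 / (0.3·0.1680 + 0.8·0.8320) ≈ 0.0704
After 'does not convert': P(A) = 0.3·0.0704 / (0.3·0.0704 + 0.8·0.9296) ≈ 0.0276
After 'does not convert': P(A) = 0.3·0.0276 / (0.3·0.0276 + 0.8·0.9724) ≈ 0.0105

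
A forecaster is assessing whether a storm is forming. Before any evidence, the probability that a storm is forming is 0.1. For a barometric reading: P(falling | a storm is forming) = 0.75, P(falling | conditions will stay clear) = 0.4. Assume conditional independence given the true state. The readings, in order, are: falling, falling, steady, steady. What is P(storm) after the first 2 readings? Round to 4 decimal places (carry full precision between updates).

After 'falling': P(storm) = 0.75·0.1000 / (0.75·0.1000 + 0.4·0.9000) ≈ 0.1724
After 'falling': P(storm) = 0.75·0.1724 / (0.75·0.1724 + 0.4·0.8276) ≈ 0.2809

0.2809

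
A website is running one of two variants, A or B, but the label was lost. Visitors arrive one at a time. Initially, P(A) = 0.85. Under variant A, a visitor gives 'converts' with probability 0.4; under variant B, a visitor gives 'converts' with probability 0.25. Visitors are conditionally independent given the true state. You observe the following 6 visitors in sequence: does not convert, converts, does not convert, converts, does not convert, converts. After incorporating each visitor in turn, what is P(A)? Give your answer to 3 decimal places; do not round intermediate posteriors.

After 'does not convert': P(A) = 0.6·0.8500 / (0.6·0.8500 + 0.75·0.1500) ≈ 0.8193
After 'converts': P(A) = 0.4·0.8193 / (0.4·0.8193 + 0.25·0.1807) ≈ 0.8788
After 'does not convert': P(A) = 0.6·0.8788 / (0.6·0.8788 + 0.75·0.1212) ≈ 0.8530
After 'converts': P(A) = 0.4·0.8530 / (0.4·0.8530 + 0.25·0.1470) ≈ 0.9028
After 'does not convert': P(A) = 0.6·0.9028 / (0.6·0.9028 + 0.75·0.0972) ≈ 0.8813
After 'converts': P(A) = 0.4·0.8813 / (0.4·0.8813 + 0.25·0.1187) ≈ 0.9224

0.922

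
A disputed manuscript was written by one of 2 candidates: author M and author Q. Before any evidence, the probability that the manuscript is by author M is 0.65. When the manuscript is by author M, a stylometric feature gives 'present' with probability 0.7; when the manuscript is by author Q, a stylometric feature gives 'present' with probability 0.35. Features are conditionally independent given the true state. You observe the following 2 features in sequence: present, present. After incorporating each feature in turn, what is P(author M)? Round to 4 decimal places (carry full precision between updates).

After 'present': P(author M) = 0.7·0.6500 / (0.7·0.6500 + 0.35·0.3500) ≈ 0.7879
After 'present': P(author M) = 0.7·0.7879 / (0.7·0.7879 + 0.35·0.2121) ≈ 0.8814

0.8814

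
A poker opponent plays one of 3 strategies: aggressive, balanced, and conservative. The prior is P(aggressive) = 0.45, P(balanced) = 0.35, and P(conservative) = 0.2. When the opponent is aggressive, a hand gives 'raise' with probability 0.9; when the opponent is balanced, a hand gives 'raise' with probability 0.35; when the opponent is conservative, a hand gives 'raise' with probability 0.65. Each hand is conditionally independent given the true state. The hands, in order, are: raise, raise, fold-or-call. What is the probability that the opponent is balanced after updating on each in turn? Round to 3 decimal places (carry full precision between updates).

0.297

Each posterior becomes the prior for the next update.
After 'raise': normaliser = 0.9·0.4500 + 0.35·0.3500 + 0.65·0.2000; P(aggressive) ≈ 0.6160, P(balanced) ≈ 0.1863, P(conservative) ≈ 0.1977
After 'raise': normaliser = 0.9·0.6160 + 0.35·0.1863 + 0.65·0.1977; P(aggressive) ≈ 0.7410, P(balanced) ≈ 0.0872, P(conservative) ≈ 0.1718
After 'fold-or-call': normaliser = 0.1·0.7410 + 0.65·0.0872 + 0.35·0.1718; P(aggressive) ≈ 0.3882, P(balanced) ≈ 0.2968, P(conservative) ≈ 0.3150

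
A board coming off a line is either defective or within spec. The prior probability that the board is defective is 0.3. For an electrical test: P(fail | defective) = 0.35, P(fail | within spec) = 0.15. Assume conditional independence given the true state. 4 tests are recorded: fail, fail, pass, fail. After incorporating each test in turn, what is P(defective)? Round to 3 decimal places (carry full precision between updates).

0.806

After 'fail': P(defective) = 0.35·0.3000 / (0.35·0.3000 + 0.15·0.7000) ≈ 0.5000
After 'fail': P(defective) = 0.35·0.5000 / (0.35·0.5000 + 0.15·0.5000) ≈ 0.7000
After 'pass': P(defective) = 0.65·0.7000 / (0.65·0.7000 + 0.85·0.3000) ≈ 0.6408
After 'fail': P(defective) = 0.35·0.6408 / (0.35·0.6408 + 0.15·0.3592) ≈ 0.8063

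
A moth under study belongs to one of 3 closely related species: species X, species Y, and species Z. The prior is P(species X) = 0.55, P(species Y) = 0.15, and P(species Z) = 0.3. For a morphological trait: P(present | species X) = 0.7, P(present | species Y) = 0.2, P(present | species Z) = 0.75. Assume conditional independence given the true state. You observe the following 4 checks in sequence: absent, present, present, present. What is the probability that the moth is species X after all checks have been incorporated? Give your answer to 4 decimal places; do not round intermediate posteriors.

0.6345

After 'absent': normaliser = 0.3·0.5500 + 0.8·0.1500 + 0.25·0.3000; P(species X) ≈ 0.4583, P(species Y) ≈ 0.3333, P(species Z) ≈ 0.2083
After 'present': normaliser = 0.7·0.4583 + 0.2·0.3333 + 0.75·0.2083; P(species X) ≈ 0.5900, P(species Y) ≈ 0.1226, P(species Z) ≈ 0.2874
After 'present': normaliser = 0.7·0.5900 + 0.2·0.1226 + 0.75·0.2874; P(species X) ≈ 0.6324, P(species Y) ≈ 0.0375, P(species Z) ≈ 0.3300
After 'present': normaliser = 0.7·0.6324 + 0.2·0.0375 + 0.75·0.3300; P(species X) ≈ 0.6345, P(species Y) ≈ 0.0108, P(species Z) ≈ 0.3547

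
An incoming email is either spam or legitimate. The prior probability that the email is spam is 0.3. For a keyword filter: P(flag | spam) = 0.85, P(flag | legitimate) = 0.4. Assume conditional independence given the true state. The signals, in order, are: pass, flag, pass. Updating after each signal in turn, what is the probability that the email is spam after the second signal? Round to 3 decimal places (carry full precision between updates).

0.185

After 'pass': P(spam) = 0.15·0.3000 / (0.15·0.3000 + 0.6·0.7000) ≈ 0.0968
After 'flag': P(spam) = 0.85·0.0968 / (0.85·0.0968 + 0.4·0.9032) ≈ 0.1855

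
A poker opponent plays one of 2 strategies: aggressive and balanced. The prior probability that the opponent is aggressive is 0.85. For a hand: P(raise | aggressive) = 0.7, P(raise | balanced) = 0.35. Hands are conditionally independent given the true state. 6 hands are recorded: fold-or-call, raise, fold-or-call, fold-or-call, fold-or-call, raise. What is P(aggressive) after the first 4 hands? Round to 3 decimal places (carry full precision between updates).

0.527

After 'fold-or-call': P(aggressive) = 0.3·0.8500 / (0.3·0.8500 + 0.65·0.1500) ≈ 0.7234
After 'raise': P(aggressive) = 0.7·0.7234 / (0.7·0.7234 + 0.35·0.2766) ≈ 0.8395
After 'fold-or-call': P(aggressive) = 0.3·0.8395 / (0.3·0.8395 + 0.65·0.1605) ≈ 0.7071
After 'fold-or-call': P(aggressive) = 0.3·0.7071 / (0.3·0.7071 + 0.65·0.2929) ≈ 0.5270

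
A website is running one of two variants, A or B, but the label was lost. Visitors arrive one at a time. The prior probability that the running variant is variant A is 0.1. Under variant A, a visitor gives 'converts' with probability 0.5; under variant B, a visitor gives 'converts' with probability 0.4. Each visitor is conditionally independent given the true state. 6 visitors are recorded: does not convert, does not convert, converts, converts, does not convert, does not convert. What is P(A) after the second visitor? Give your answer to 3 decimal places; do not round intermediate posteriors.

After 'does not convert': P(A) = 0.5·0.1000 / (0.5·0.1000 + 0.6·0.9000) ≈ 0.0847
After 'does not convert': P(A) = 0.5·0.0847 / (0.5·0.0847 + 0.6·0.9153) ≈ 0.0716

0.072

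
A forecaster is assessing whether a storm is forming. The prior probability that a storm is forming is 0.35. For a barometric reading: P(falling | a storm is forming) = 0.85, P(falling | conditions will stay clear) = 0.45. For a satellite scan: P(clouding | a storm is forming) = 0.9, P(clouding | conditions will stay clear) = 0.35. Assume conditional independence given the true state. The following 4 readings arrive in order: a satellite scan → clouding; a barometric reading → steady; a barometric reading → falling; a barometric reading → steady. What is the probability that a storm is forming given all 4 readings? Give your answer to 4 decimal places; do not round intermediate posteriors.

0.1629

Apply Bayes' rule sequentially, carrying P(storm) forward.
After a satellite scan='clouding': P(storm) = 0.9·0.3500 / (0.9·0.3500 + 0.35·0.6500) ≈ 0.5806
After a barometric reading='steady': P(storm) = 0.15·0.5806 / (0.15·0.5806 + 0.55·0.4194) ≈ 0.2741
After a barometric reading='falling': P(storm) = 0.85·0.2741 / (0.85·0.2741 + 0.45·0.7259) ≈ 0.4163
After a barometric reading='steady': P(storm) = 0.15·0.4163 / (0.15·0.4163 + 0.55·0.5837) ≈ 0.1629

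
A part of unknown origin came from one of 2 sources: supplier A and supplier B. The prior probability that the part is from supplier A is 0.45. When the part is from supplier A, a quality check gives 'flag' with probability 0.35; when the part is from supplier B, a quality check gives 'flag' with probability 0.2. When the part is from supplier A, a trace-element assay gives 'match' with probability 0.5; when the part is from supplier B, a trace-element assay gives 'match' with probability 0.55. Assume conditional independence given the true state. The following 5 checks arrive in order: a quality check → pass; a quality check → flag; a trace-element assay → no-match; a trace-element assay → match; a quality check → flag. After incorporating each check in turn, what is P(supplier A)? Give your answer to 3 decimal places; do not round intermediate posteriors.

After a quality check='pass': P(supplier A) = 0.65·0.4500 / (0.65·0.4500 + 0.8·0.5500) ≈ 0.3993
After a quality check='flag': P(supplier A) = 0.35·0.3993 / (0.35·0.3993 + 0.2·0.6007) ≈ 0.5378
After a trace-element assay='no-match': P(supplier A) = 0.5·0.5378 / (0.5·0.5378 + 0.45·0.4622) ≈ 0.5638
After a trace-element assay='match': P(supplier A) = 0.5·0.5638 / (0.5·0.5638 + 0.55·0.4362) ≈ 0.5403
After a quality check='flag': P(supplier A) = 0.35·0.5403 / (0.35·0.5403 + 0.2·0.4597) ≈ 0.6728

0.673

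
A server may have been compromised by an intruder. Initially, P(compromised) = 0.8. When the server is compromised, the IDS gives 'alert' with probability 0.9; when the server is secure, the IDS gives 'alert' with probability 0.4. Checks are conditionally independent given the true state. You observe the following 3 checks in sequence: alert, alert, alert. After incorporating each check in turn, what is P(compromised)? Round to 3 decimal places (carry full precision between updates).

After 'alert': P(compromised) = 0.9·0.8000 / (0.9·0.8000 + 0.4·0.2000) ≈ 0.9000
After 'alert': P(compromised) = 0.9·0.9000 / (0.9·0.9000 + 0.4·0.1000) ≈ 0.9529
After 'alert': P(compromised) = 0.9·0.9529 / (0.9·0.9529 + 0.4·0.0471) ≈ 0.9785

0.979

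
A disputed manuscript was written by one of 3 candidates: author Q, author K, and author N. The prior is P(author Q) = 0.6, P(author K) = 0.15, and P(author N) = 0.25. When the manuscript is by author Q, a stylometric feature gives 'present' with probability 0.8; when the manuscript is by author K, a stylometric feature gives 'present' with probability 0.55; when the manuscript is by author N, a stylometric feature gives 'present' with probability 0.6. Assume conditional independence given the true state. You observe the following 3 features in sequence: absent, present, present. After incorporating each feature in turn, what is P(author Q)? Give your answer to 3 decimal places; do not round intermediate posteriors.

0.576

After 'absent': normaliser = 0.2·0.6000 + 0.45·0.1500 + 0.4·0.2500; P(author Q) ≈ 0.4174, P(author K) ≈ 0.2348, P(author N) ≈ 0.3478
After 'present': normaliser = 0.8·0.4174 + 0.55·0.2348 + 0.6·0.3478; P(author Q) ≈ 0.4971, P(author K) ≈ 0.1922, P(author N) ≈ 0.3107
After 'present': normaliser = 0.8·0.4971 + 0.55·0.1922 + 0.6·0.3107; P(author Q) ≈ 0.5765, P(author K) ≈ 0.1533, P(author N) ≈ 0.2702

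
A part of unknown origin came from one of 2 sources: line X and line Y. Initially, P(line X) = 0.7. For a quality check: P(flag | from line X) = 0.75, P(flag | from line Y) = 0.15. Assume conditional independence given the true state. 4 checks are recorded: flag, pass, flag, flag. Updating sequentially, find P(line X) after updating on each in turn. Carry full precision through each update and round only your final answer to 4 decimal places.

0.9885

After 'flag': P(line X) = 0.75·0.7000 / (0.75·0.7000 + 0.15·0.3000) ≈ 0.9211
After 'pass': P(line X) = 0.25·0.9211 / (0.25·0.9211 + 0.85·0.0789) ≈ 0.7743
After 'flag': P(line X) = 0.75·0.7743 / (0.75·0.7743 + 0.15·0.2257) ≈ 0.9449
After 'flag': P(line X) = 0.75·0.9449 / (0.75·0.9449 + 0.15·0.0551) ≈ 0.9885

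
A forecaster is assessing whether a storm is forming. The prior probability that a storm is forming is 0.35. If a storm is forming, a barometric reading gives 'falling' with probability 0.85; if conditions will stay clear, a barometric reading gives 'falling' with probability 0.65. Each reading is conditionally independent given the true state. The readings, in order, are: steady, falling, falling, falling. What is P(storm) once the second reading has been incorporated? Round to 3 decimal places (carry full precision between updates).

After 'steady': P(storm) = 0.15·0.3500 / (0.15·0.3500 + 0.35·0.6500) ≈ 0.1875
After 'falling': P(storm) = 0.85·0.1875 / (0.85·0.1875 + 0.65·0.8125) ≈ 0.2318

0.232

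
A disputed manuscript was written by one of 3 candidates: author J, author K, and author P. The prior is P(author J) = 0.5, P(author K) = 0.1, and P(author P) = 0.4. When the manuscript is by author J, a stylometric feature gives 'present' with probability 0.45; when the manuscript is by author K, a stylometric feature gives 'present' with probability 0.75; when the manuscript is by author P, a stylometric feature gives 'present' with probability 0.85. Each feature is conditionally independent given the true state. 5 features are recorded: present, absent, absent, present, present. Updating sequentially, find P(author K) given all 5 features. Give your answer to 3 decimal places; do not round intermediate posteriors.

After 'present': normaliser = 0.45·0.5000 + 0.75·0.1000 + 0.85·0.4000; P(author J) ≈ 0.3516, P(author K) ≈ 0.1172, P(author P) ≈ 0.5312
After 'absent': normaliser = 0.55·0.3516 + 0.25·0.1172 + 0.15·0.5312; P(author J) ≈ 0.6395, P(author K) ≈ 0.0969, P(author P) ≈ 0.2636
After 'absent': normaliser = 0.55·0.6395 + 0.25·0.0969 + 0.15·0.2636; P(author J) ≈ 0.8465, P(author K) ≈ 0.0583, P(author P) ≈ 0.0951
After 'present': normaliser = 0.45·0.8465 + 0.75·0.0583 + 0.85·0.0951; P(author J) ≈ 0.7535, P(author K) ≈ 0.0865, P(author P) ≈ 0.1600
After 'present': normaliser = 0.45·0.7535 + 0.75·0.0865 + 0.85·0.1600; P(author J) ≈ 0.6280, P(author K) ≈ 0.1201, P(author P) ≈ 0.2518

0.120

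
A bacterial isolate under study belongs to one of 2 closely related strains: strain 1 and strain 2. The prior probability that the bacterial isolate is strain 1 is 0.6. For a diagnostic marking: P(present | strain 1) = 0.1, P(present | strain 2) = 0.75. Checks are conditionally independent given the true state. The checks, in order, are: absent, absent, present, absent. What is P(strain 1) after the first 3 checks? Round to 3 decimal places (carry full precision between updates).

After 'absent': P(strain 1) = 0.9·0.6000 / (0.9·0.6000 + 0.25·0.4000) ≈ 0.8438
After 'absent': P(strain 1) = 0.9·0.8438 / (0.9·0.8438 + 0.25·0.1562) ≈ 0.9511
After 'present': P(strain 1) = 0.1·0.9511 / (0.1·0.9511 + 0.75·0.0489) ≈ 0.7216

0.722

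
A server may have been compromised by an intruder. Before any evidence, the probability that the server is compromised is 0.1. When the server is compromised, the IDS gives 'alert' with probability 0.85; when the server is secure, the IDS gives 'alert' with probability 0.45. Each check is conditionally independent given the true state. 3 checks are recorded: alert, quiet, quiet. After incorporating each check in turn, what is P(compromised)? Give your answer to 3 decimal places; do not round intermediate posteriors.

After 'alert': P(compromised) = 0.85·0.1000 / (0.85·0.1000 + 0.45·0.9000) ≈ 0.1735
After 'quiet': P(compromised) = 0.15·0.1735 / (0.15·0.1735 + 0.55·0.8265) ≈ 0.0541
After 'quiet': P(compromised) = 0.15·0.0541 / (0.15·0.0541 + 0.55·0.9459) ≈ 0.0154

0.015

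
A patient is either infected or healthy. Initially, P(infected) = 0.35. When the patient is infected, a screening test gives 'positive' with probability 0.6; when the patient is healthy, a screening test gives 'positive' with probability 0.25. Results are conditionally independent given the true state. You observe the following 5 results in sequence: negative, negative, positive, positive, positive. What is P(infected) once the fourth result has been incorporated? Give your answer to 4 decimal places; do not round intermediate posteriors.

After 'negative': P(infected) = 0.4·0.3500 / (0.4·0.3500 + 0.75·0.6500) ≈ 0.2231
After 'negative': P(infected) = 0.4·0.2231 / (0.4·0.2231 + 0.75·0.7769) ≈ 0.1328
After 'positive': P(infected) = 0.6·0.1328 / (0.6·0.1328 + 0.25·0.8672) ≈ 0.2688
After 'positive': P(infected) = 0.6·0.2688 / (0.6·0.2688 + 0.25·0.7312) ≈ 0.4687

0.4687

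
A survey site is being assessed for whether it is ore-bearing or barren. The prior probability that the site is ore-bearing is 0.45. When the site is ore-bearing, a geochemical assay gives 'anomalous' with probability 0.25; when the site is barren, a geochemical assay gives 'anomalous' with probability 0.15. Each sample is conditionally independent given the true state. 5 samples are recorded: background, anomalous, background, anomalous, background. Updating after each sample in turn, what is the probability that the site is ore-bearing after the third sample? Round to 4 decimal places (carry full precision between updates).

0.5150

Each posterior becomes the prior for the next update.
After 'background': P(ore) = 0.75·0.4500 / (0.75·0.4500 + 0.85·0.5500) ≈ 0.4193
After 'anomalous': P(ore) = 0.25·0.4193 / (0.25·0.4193 + 0.15·0.5807) ≈ 0.5461
After 'background': P(ore) = 0.75·0.5461 / (0.75·0.5461 + 0.85·0.4539) ≈ 0.5150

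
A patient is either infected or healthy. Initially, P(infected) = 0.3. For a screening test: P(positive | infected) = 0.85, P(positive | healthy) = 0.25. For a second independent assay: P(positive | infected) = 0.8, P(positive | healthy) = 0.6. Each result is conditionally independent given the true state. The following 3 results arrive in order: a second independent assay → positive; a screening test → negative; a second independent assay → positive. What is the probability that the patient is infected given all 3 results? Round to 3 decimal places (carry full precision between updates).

0.132

Each posterior becomes the prior for the next update.
After a second independent assay='positive': P(infected) = 0.8·0.3000 / (0.8·0.3000 + 0.6·0.7000) ≈ 0.3636
After a screening test='negative': P(infected) = 0.15·0.3636 / (0.15·0.3636 + 0.75·0.6364) ≈ 0.1026
After a second independent assay='positive': P(infected) = 0.8·0.1026 / (0.8·0.1026 + 0.6·0.8974) ≈ 0.1322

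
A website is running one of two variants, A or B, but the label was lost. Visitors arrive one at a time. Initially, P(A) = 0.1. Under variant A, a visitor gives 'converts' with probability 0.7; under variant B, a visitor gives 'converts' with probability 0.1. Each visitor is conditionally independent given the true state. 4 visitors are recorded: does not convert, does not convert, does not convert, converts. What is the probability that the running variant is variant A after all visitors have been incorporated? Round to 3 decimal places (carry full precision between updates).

Apply Bayes' rule sequentially, carrying P(A) forward.
After 'does not convert': P(A) = 0.3·0.1000 / (0.3·0.1000 + 0.9·0.9000) ≈ 0.0357
After 'does not convert': P(A) = 0.3·0.0357 / (0.3·0.0357 + 0.9·0.9643) ≈ 0.0122
After 'does not convert': P(A) = 0.3·0.0122 / (0.3·0.0122 + 0.9·0.9878) ≈ 0.0041
After 'converts': P(A) = 0.7·0.0041 / (0.7·0.0041 + 0.1·0.9959) ≈ 0.0280

0.028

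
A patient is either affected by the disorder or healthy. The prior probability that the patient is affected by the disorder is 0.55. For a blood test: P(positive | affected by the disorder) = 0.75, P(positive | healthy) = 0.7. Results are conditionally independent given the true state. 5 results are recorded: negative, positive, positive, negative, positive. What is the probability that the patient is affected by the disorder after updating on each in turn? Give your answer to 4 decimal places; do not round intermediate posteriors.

0.5107

After 'negative': P(affected) = 0.25·0.5500 / (0.25·0.5500 + 0.3·0.4500) ≈ 0.5046
After 'positive': P(affected) = 0.75·0.5046 / (0.75·0.5046 + 0.7·0.4954) ≈ 0.5218
After 'positive': P(affected) = 0.75·0.5218 / (0.75·0.5218 + 0.7·0.4782) ≈ 0.5390
After 'negative': P(affected) = 0.25·0.5390 / (0.25·0.5390 + 0.3·0.4610) ≈ 0.4935
After 'positive': P(affected) = 0.75·0.4935 / (0.75·0.4935 + 0.7·0.5065) ≈ 0.5107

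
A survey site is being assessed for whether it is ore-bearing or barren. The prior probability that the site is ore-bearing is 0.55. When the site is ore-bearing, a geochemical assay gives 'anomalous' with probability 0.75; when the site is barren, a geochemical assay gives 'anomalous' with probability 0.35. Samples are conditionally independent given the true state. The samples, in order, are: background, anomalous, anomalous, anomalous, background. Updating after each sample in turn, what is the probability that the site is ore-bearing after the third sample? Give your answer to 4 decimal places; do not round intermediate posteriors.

0.6834

Each posterior becomes the prior for the next update.
After 'background': P(ore) = 0.25·0.5500 / (0.25·0.5500 + 0.65·0.4500) ≈ 0.3198
After 'anomalous': P(ore) = 0.75·0.3198 / (0.75·0.3198 + 0.35·0.6802) ≈ 0.5018
After 'anomalous': P(ore) = 0.75·0.5018 / (0.75·0.5018 + 0.35·0.4982) ≈ 0.6834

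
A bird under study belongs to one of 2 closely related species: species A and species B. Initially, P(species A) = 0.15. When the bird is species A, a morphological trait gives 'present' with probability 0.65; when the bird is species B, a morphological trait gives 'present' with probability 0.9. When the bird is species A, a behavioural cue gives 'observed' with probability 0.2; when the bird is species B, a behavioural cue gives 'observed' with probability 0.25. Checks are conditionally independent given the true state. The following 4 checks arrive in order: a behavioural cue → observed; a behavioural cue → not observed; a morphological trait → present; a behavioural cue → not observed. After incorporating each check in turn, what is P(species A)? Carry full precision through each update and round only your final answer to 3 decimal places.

0.104

After a behavioural cue='observed': P(species A) = 0.2·0.1500 / (0.2·0.1500 + 0.25·0.8500) ≈ 0.1237
After a behavioural cue='not observed': P(species A) = 0.8·0.1237 / (0.8·0.1237 + 0.75·0.8763) ≈ 0.1309
After a morphological trait='present': P(species A) = 0.65·0.1309 / (0.65·0.1309 + 0.9·0.8691) ≈ 0.0981
After a behavioural cue='not observed': P(species A) = 0.8·0.0981 / (0.8·0.0981 + 0.75·0.9019) ≈ 0.1039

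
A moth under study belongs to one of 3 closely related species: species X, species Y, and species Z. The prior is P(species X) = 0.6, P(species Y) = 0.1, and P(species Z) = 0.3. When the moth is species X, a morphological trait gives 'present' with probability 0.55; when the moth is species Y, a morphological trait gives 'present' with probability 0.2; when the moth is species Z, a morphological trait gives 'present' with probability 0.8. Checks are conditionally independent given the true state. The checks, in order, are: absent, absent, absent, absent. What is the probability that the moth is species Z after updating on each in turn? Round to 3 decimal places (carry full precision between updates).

0.007

After 'absent': normaliser = 0.45·0.6000 + 0.8·0.1000 + 0.2·0.3000; P(species X) ≈ 0.6585, P(species Y) ≈ 0.1951, P(species Z) ≈ 0.1463
After 'absent': normaliser = 0.45·0.6585 + 0.8·0.1951 + 0.2·0.1463; P(species X) ≈ 0.6152, P(species Y) ≈ 0.3241, P(species Z) ≈ 0.0608
After 'absent': normaliser = 0.45·0.6152 + 0.8·0.3241 + 0.2·0.0608; P(species X) ≈ 0.5050, P(species Y) ≈ 0.4729, P(species Z) ≈ 0.0222
After 'absent': normaliser = 0.45·0.5050 + 0.8·0.4729 + 0.2·0.0222; P(species X) ≈ 0.3725, P(species Y) ≈ 0.6202, P(species Z) ≈ 0.0073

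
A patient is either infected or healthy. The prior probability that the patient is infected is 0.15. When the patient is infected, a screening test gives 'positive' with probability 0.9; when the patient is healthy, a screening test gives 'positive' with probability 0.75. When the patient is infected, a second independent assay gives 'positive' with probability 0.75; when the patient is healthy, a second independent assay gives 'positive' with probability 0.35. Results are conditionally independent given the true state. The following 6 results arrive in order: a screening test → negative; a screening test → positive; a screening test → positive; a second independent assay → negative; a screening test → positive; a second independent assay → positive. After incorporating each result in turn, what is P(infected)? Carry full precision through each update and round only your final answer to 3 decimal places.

0.091

Each posterior becomes the prior for the next update.
After a screening test='negative': P(infected) = 0.1·0.1500 / (0.1·0.1500 + 0.25·0.8500) ≈ 0.0659
After a screening test='positive': P(infected) = 0.9·0.0659 / (0.9·0.0659 + 0.75·0.9341) ≈ 0.0781
After a screening test='positive': P(infected) = 0.9·0.0781 / (0.9·0.0781 + 0.75·0.9219) ≈ 0.0923
After a second independent assay='negative': P(infected) = 0.25·0.0923 / (0.25·0.0923 + 0.65·0.9077) ≈ 0.0376
After a screening test='positive': P(infected) = 0.9·0.0376 / (0.9·0.0376 + 0.75·0.9624) ≈ 0.0448
After a second independent assay='positive': P(infected) = 0.75·0.0448 / (0.75·0.0448 + 0.35·0.9552) ≈ 0.0913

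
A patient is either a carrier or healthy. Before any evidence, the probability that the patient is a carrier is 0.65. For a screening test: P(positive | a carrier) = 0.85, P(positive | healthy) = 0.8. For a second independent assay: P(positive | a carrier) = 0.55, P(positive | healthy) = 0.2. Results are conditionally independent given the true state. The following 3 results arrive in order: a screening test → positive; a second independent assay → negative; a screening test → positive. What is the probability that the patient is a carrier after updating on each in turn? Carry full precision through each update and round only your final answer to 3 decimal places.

0.541

After a screening test='positive': P(carrier) = 0.85·0.6500 / (0.85·0.6500 + 0.8·0.3500) ≈ 0.6637
After a second independent assay='negative': P(carrier) = 0.45·0.6637 / (0.45·0.6637 + 0.8·0.3363) ≈ 0.5261
After a screening test='positive': P(carrier) = 0.85·0.5261 / (0.85·0.5261 + 0.8·0.4739) ≈ 0.5411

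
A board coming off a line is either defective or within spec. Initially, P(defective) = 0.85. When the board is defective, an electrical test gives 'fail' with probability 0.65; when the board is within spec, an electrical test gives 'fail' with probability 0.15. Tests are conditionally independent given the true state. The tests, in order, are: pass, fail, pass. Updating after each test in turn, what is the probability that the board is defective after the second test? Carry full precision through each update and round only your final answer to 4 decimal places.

Apply Bayes' rule sequentially, carrying P(defective) forward.
After 'pass': P(defective) = 0.35·0.8500 / (0.35·0.8500 + 0.85·0.1500) ≈ 0.7000
After 'fail': P(defective) = 0.65·0.7000 / (0.65·0.7000 + 0.15·0.3000) ≈ 0.9100

0.9100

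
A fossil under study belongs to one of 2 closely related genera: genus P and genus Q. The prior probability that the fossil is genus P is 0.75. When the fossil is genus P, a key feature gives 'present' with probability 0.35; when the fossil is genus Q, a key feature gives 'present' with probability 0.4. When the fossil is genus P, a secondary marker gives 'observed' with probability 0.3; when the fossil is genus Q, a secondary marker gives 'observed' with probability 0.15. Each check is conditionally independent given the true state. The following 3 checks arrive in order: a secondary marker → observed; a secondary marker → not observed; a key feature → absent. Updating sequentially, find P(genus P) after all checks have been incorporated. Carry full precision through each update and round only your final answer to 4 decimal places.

Apply Bayes' rule sequentially, carrying P(genus P) forward.
After a secondary marker='observed': P(genus P) = 0.3·0.7500 / (0.3·0.7500 + 0.15·0.2500) ≈ 0.8571
After a secondary marker='not observed': P(genus P) = 0.7·0.8571 / (0.7·0.8571 + 0.85·0.1429) ≈ 0.8317
After a key feature='absent': P(genus P) = 0.65·0.8317 / (0.65·0.8317 + 0.6·0.1683) ≈ 0.8426

0.8426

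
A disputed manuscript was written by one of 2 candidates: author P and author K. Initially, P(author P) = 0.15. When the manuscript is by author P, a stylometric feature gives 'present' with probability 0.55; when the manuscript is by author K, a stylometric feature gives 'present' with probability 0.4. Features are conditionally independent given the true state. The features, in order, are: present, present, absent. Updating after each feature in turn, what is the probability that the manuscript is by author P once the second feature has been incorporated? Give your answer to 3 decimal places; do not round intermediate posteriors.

0.250

Each posterior becomes the prior for the next update.
After 'present': P(author P) = 0.55·0.1500 / (0.55·0.1500 + 0.4·0.8500) ≈ 0.1953
After 'present': P(author P) = 0.55·0.1953 / (0.55·0.1953 + 0.4·0.8047) ≈ 0.2502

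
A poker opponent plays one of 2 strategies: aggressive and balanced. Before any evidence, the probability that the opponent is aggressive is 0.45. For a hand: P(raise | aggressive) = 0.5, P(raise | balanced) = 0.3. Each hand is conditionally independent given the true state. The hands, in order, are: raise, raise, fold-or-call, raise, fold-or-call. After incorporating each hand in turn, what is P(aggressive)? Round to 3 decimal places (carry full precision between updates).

0.659

After 'raise': P(aggressive) = 0.5·0.4500 / (0.5·0.4500 + 0.3·0.5500) ≈ 0.5769
After 'raise': P(aggressive) = 0.5·0.5769 / (0.5·0.5769 + 0.3·0.4231) ≈ 0.6944
After 'fold-or-call': P(aggressive) = 0.5·0.6944 / (0.5·0.6944 + 0.7·0.3056) ≈ 0.6188
After 'raise': P(aggressive) = 0.5·0.6188 / (0.5·0.6188 + 0.3·0.3812) ≈ 0.7301
After 'fold-or-call': P(aggressive) = 0.5·0.7301 / (0.5·0.7301 + 0.7·0.2699) ≈ 0.6590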